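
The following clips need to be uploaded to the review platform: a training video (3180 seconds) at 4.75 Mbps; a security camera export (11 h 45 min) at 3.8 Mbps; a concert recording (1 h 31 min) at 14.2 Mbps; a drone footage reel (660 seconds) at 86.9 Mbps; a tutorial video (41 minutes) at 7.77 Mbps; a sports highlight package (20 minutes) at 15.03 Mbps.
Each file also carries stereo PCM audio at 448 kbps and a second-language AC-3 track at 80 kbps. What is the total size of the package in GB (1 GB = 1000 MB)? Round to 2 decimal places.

Audio total: 448 + 80 = 528 kbps = 0.528 Mbps.
training video: 5.278 Mbps × 3180 s = 16784.0 Mb
security camera export: 4.328 Mbps × 42300 s = 183074.4 Mb
concert recording: 14.728 Mbps × 5460 s = 80414.9 Mb
drone footage reel: 87.428 Mbps × 660 s = 57702.5 Mb
tutorial video: 8.298 Mbps × 2460 s = 20413.1 Mb
sports highlight package: 15.558 Mbps × 1200 s = 18669.6 Mb
Total: 377058.5 Mb = 47132.3 MB.
= 47.13 GB.

47.13 GB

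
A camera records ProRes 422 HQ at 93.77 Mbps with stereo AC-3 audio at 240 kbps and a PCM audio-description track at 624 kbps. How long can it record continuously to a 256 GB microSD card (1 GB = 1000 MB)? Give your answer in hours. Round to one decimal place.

Audio total: 240 + 624 = 864 kbps = 0.864 Mbps.
Total bitrate: 93.77 + 0.864 = 94.634 Mbps.
Capacity: 256 GB = 2,048,000 Mb.
Recording time: 2,048,000 / 94.634 = 21,641 s ≈ 6.01 hours.

6.0 hours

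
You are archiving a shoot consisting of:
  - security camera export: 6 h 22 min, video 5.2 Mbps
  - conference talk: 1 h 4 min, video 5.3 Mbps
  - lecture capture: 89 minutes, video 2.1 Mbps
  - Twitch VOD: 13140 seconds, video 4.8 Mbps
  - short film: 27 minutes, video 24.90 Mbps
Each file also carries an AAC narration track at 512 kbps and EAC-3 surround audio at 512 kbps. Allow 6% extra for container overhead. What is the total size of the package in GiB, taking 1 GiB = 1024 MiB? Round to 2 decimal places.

37.28 GiB

Audio total: 512 + 512 = 1024 kbps = 1.024 Mbps.
security camera export: 6.224 Mbps × 22920 s × 1.06 = 151213.3 Mb
conference talk: 6.324 Mbps × 3840 s × 1.06 = 25741.2 Mb
lecture capture: 3.124 Mbps × 5340 s × 1.06 = 17683.1 Mb
Twitch VOD: 5.824 Mbps × 13140 s × 1.06 = 81119.0 Mb
short film: 25.924 Mbps × 1620 s × 1.06 = 44516.7 Mb
Total: 320273.3 Mb = 40034.2 MB.
= 37.28 GiB.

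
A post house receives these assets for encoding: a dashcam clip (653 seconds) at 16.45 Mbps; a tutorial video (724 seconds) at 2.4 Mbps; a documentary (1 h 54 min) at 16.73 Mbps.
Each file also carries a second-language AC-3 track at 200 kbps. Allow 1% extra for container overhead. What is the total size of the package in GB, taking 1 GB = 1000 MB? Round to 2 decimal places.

Audio: 200 kbps = 0.200 Mbps.
dashcam clip: 16.650 Mbps × 653 s × 1.01 = 10981.2 Mb
tutorial video: 2.600 Mbps × 724 s × 1.01 = 1901.2 Mb
documentary: 16.930 Mbps × 6840 s × 1.01 = 116959.2 Mb
Total: 129841.6 Mb = 16230.2 MB.
= 16.23 GB.

16.23 GB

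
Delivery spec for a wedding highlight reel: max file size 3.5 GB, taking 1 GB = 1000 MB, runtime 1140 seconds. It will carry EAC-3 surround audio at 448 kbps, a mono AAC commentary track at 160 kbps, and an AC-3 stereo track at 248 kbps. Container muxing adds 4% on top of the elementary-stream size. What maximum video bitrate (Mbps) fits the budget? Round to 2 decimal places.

22.76 Mbps

Budget: 3.5 GB = 28000.0 Mb.
Stream payload after overhead: 28000.0 / 1.04 = 26923.1 Mb.
Total bitrate budget: 26923.1 Mb / 1140 s = 23.617 Mbps.
Audio total: 448 + 160 + 248 = 856 kbps = 0.856 Mbps.
Video: 23.617 − 0.856 = 22.761 Mbps.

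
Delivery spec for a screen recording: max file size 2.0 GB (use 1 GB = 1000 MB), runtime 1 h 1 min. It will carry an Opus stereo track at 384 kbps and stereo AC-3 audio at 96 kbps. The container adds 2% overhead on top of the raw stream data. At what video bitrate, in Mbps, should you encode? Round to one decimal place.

Budget: 2.0 GB = 16000.0 Mb.
Stream payload after overhead: 16000.0 / 1.02 = 15686.3 Mb.
1 h 1 min = 61 min = 3660 s
Total bitrate budget: 15686.3 Mb / 3660 s = 4.286 Mbps.
Audio total: 384 + 96 = 480 kbps = 0.480 Mbps.
Video: 4.286 − 0.480 = 3.806 Mbps.

3.8 Mbps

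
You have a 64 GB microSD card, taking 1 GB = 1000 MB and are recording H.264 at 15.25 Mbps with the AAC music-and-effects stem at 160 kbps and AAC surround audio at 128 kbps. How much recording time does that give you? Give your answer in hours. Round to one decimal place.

Audio total: 160 + 128 = 288 kbps = 0.288 Mbps.
Total bitrate: 15.25 + 0.288 = 15.538 Mbps.
Capacity: 64 GB = 512,000 Mb.
Recording time: 512,000 / 15.538 = 32,951 s ≈ 9.15 hours.

9.2 hours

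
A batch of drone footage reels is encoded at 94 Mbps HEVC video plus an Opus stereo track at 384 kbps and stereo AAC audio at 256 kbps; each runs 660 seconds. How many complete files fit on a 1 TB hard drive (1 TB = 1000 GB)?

128

Audio total: 384 + 256 = 640 kbps = 0.640 Mbps.
Total bitrate: 94.640 Mbps.
Per item: 94.640 Mbps × 660 s = 62,462 Mb = 7,808 MB.
Capacity: 1 TB = 8,000,000 Mb; 128.08 items → 128 complete.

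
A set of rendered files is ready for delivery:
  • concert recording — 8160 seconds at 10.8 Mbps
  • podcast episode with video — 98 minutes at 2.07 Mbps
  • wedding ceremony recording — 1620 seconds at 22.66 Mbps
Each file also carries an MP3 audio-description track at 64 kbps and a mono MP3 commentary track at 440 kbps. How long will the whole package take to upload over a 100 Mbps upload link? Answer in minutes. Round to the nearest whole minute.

24 minutes

Audio total: 64 + 440 = 504 kbps = 0.504 Mbps.
concert recording: 11.304 Mbps × 8160 s = 92240.6 Mb
podcast episode with video: 2.574 Mbps × 5880 s = 15135.1 Mb
wedding ceremony recording: 23.164 Mbps × 1620 s = 37525.7 Mb
Total: 144901.4 Mb = 18112.7 MB.
At 100 Mbps: 144901.4 / 100 = 1449 s ≈ 24.2 minutes.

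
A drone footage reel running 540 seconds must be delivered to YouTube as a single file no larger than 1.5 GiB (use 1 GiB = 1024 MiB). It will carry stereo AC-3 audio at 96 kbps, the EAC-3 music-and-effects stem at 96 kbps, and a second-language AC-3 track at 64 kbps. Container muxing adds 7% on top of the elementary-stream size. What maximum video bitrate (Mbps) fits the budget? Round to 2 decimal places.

Budget: 1.5 GiB = 12884.9 Mb.
Stream payload after overhead: 12884.9 / 1.07 = 12042.0 Mb.
Total bitrate budget: 12042.0 Mb / 540 s = 22.300 Mbps.
Audio total: 96 + 96 + 64 = 256 kbps = 0.256 Mbps.
Video: 22.300 − 0.256 = 22.044 Mbps.

22.04 Mbps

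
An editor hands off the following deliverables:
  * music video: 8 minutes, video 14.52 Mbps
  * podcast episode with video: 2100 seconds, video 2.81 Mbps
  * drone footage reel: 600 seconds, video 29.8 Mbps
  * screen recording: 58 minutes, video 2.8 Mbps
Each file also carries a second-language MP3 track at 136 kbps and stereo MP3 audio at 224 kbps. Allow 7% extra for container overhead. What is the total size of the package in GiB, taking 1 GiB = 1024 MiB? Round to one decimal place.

Audio total: 136 + 224 = 360 kbps = 0.360 Mbps.
music video: 14.880 Mbps × 480 s × 1.07 = 7642.4 Mb
podcast episode with video: 3.170 Mbps × 2100 s × 1.07 = 7123.0 Mb
drone footage reel: 30.160 Mbps × 600 s × 1.07 = 19362.7 Mb
screen recording: 3.160 Mbps × 3480 s × 1.07 = 11766.6 Mb
Total: 45894.7 Mb = 5736.8 MB.
= 5.343 GiB.

5.3 GiB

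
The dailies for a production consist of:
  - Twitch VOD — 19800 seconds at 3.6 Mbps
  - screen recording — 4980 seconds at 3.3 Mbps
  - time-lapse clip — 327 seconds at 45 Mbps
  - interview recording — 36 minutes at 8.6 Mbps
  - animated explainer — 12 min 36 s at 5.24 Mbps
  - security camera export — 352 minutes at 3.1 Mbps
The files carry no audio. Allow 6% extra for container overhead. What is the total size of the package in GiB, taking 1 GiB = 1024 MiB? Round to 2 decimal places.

Twitch VOD: 3.600 Mbps × 19800 s × 1.06 = 75556.8 Mb
screen recording: 3.300 Mbps × 4980 s × 1.06 = 17420.0 Mb
time-lapse clip: 45.000 Mbps × 327 s × 1.06 = 15597.9 Mb
interview recording: 8.600 Mbps × 2160 s × 1.06 = 19690.6 Mb
animated explainer: 5.240 Mbps × 756 s × 1.06 = 4199.1 Mb
security camera export: 3.100 Mbps × 21120 s × 1.06 = 69400.3 Mb
Total: 201864.7 Mb = 25233.1 MB.
= 23.50 GiB.

23.50 GiB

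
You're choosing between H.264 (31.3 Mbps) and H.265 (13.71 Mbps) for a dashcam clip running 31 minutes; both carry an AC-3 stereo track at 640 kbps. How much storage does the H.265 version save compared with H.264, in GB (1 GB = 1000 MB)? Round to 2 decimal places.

4.09 GB

31 min = 1860 s
Audio: 640 kbps = 0.640 Mbps.
H.264: 31.940 Mbps × 1860 s = 59408.4 Mb = 7.426 GB.
H.265: 14.350 Mbps × 1860 s = 26691.0 Mb = 3.336 GB.
Saving: 7.426 − 3.336 = 4.090 GB.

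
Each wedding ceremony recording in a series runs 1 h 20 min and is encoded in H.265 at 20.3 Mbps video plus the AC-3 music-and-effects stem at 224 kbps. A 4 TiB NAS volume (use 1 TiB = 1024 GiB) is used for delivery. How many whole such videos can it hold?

357

1 h 20 min = 80 min = 4800 s
Audio: 224 kbps = 0.224 Mbps.
Total bitrate: 20.524 Mbps.
Per item: 20.524 Mbps × 4800 s = 98,515 Mb = 12,314 MB.
Capacity: 4 TiB = 35,184,372 Mb; 357.15 items → 357 complete.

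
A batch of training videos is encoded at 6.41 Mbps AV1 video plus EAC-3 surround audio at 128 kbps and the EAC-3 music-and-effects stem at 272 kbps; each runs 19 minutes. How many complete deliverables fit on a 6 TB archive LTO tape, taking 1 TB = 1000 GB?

19 min = 1140 s
Audio total: 128 + 272 = 400 kbps = 0.400 Mbps.
Total bitrate: 6.810 Mbps.
Per item: 6.810 Mbps × 1140 s = 7,763 Mb = 970.4 MB.
Capacity: 6 TB = 48,000,000 Mb; 6182.86 items → 6182 complete.

6182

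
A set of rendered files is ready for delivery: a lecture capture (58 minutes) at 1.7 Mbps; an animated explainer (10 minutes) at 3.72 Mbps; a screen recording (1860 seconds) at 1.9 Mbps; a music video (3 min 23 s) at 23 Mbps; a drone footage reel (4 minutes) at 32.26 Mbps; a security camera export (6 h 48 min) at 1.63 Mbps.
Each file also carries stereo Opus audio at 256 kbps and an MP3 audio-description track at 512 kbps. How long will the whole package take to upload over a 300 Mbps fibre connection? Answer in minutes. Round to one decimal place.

4.9 minutes

Audio total: 256 + 512 = 768 kbps = 0.768 Mbps.
lecture capture: 2.468 Mbps × 3480 s = 8588.6 Mb
animated explainer: 4.488 Mbps × 600 s = 2692.8 Mb
screen recording: 2.668 Mbps × 1860 s = 4962.5 Mb
music video: 23.768 Mbps × 203 s = 4824.9 Mb
drone footage reel: 33.028 Mbps × 240 s = 7926.7 Mb
security camera export: 2.398 Mbps × 24480 s = 58703.0 Mb
Total: 87698.6 Mb = 10962.3 MB.
At 300 Mbps: 87698.6 / 300 = 292 s ≈ 4.87 minutes.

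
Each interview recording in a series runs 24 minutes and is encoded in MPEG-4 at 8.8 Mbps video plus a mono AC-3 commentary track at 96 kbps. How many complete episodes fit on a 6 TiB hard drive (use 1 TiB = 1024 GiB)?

24 min = 1440 s
Audio: 96 kbps = 0.096 Mbps.
Total bitrate: 8.896 Mbps.
Per item: 8.896 Mbps × 1440 s = 12,810 Mb = 1,601 MB.
Capacity: 6 TiB = 52,776,558 Mb; 4119.87 items → 4119 complete.

4119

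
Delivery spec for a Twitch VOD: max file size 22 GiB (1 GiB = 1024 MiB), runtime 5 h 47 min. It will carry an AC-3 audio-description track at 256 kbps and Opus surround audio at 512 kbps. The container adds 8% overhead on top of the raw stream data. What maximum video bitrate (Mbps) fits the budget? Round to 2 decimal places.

Budget: 22 GiB = 188978.6 Mb.
Stream payload after overhead: 188978.6 / 1.08 = 174980.1 Mb.
5 h 47 min = 347 min = 20820 s
Total bitrate budget: 174980.1 Mb / 20820 s = 8.404 Mbps.
Audio total: 256 + 512 = 768 kbps = 0.768 Mbps.
Video: 8.404 − 0.768 = 7.636 Mbps.

7.64 Mbps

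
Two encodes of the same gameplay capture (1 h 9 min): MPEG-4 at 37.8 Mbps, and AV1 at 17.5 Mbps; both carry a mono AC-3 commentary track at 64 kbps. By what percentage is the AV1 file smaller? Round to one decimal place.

1 h 9 min = 69 min = 4140 s
Audio: 64 kbps = 0.064 Mbps.
MPEG-4: 37.864 Mbps × 4140 s = 156757.0 Mb = 19.595 GB.
AV1: 17.564 Mbps × 4140 s = 72715.0 Mb = 9.089 GB.
Reduction: (1 − 9.089/19.595) × 100 = 53.61%.

53.6%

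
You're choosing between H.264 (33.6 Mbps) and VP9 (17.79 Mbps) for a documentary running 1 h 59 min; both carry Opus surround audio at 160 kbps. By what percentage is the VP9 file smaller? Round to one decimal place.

1 h 59 min = 119 min = 7140 s
Audio: 160 kbps = 0.160 Mbps.
H.264: 33.760 Mbps × 7140 s = 241046.4 Mb = 30.131 GB.
VP9: 17.950 Mbps × 7140 s = 128163.0 Mb = 16.020 GB.
Reduction: (1 − 16.020/30.131) × 100 = 46.83%.

46.8%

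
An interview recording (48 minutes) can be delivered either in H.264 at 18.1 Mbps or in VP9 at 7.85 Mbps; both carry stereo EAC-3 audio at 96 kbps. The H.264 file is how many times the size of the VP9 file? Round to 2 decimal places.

2.29

48 min = 2880 s
Audio: 96 kbps = 0.096 Mbps.
H.264: 18.196 Mbps × 2880 s = 52404.5 Mb = 6.551 GB.
VP9: 7.946 Mbps × 2880 s = 22884.5 Mb = 2.861 GB.
Ratio: 6.551 / 2.861 = 2.290.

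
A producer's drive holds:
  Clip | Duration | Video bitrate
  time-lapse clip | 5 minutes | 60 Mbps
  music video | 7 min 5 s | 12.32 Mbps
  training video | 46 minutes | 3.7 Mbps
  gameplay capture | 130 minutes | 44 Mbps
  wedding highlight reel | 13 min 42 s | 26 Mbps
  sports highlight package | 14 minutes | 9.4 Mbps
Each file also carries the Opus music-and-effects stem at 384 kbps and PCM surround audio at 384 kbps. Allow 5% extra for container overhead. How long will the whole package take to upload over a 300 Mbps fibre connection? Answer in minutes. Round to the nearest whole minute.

Audio total: 384 + 384 = 768 kbps = 0.768 Mbps.
time-lapse clip: 60.768 Mbps × 300 s × 1.05 = 19141.9 Mb
music video: 13.088 Mbps × 425 s × 1.05 = 5840.5 Mb
training video: 4.468 Mbps × 2760 s × 1.05 = 12948.3 Mb
gameplay capture: 44.768 Mbps × 7800 s × 1.05 = 366649.9 Mb
wedding highlight reel: 26.768 Mbps × 822 s × 1.05 = 23103.5 Mb
sports highlight package: 10.168 Mbps × 840 s × 1.05 = 8968.2 Mb
Total: 436652.3 Mb = 54581.5 MB.
At 300 Mbps: 436652.3 / 300 = 1456 s ≈ 24.3 minutes.

24 minutes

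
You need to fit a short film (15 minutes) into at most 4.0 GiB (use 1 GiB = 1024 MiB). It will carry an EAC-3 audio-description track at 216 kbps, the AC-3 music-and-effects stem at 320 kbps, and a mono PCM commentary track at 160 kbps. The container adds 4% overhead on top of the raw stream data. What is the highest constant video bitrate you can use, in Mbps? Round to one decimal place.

Budget: 4.0 GiB = 34359.7 Mb.
Stream payload after overhead: 34359.7 / 1.04 = 33038.2 Mb.
15 min = 900 s
Total bitrate budget: 33038.2 Mb / 900 s = 36.709 Mbps.
Audio total: 216 + 320 + 160 = 696 kbps = 0.696 Mbps.
Video: 36.709 − 0.696 = 36.013 Mbps.

36.0 Mbps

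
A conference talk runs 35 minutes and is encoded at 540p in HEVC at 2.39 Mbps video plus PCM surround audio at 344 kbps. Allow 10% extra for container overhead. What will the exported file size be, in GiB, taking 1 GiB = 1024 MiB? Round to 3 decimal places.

35 min = 2100 s
Audio: 344 kbps = 0.344 Mbps.
Total bitrate: 2.39 + 0.344 = 2.734 Mbps.
Stream data: 2.734 Mbps × 2100 s = 5741.4 Mb.
With 10% container overhead: ×1.10.
6,316 Mb = 789,442,500 bytes ÷ 1,073,741,824 = 0.7352 GiB.

0.735 GiB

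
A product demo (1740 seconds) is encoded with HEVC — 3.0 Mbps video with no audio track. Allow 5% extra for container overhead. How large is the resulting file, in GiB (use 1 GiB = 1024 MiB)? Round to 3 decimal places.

Total bitrate: 3.0 Mbps.
Stream data: 3.000 Mbps × 1740 s = 5220.0 Mb.
With 5% container overhead: ×1.05.
5,481 Mb = 685,125,000 bytes ÷ 1,073,741,824 = 0.6381 GiB.

0.638 GiB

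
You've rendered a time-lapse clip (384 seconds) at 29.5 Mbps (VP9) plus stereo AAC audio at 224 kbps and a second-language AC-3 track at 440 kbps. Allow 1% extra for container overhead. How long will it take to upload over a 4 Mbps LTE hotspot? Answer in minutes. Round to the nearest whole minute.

Audio total: 224 + 440 = 664 kbps = 0.664 Mbps.
Total bitrate: 30.164 Mbps.
File: 30.164 Mbps × 384 s = 11583.0 Mb.
With 1% container overhead: ×1.01. → 11698.8 Mb.
At 4 Mbps: 11698.8 / 4 = 2924.7 s ≈ 48.7 minutes.

49 minutes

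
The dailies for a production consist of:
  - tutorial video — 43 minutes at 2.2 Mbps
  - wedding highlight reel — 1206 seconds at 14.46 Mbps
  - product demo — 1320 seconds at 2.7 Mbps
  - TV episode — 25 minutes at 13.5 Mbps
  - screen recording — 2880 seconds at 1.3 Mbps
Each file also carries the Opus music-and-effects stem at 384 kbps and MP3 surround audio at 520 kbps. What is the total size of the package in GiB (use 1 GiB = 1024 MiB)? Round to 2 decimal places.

Audio total: 384 + 520 = 904 kbps = 0.904 Mbps.
tutorial video: 3.104 Mbps × 2580 s = 8008.3 Mb
wedding highlight reel: 15.364 Mbps × 1206 s = 18529.0 Mb
product demo: 3.604 Mbps × 1320 s = 4757.3 Mb
TV episode: 14.404 Mbps × 1500 s = 21606.0 Mb
screen recording: 2.204 Mbps × 2880 s = 6347.5 Mb
Total: 59248.1 Mb = 7406.0 MB.
= 6.897 GiB.

6.90 GiB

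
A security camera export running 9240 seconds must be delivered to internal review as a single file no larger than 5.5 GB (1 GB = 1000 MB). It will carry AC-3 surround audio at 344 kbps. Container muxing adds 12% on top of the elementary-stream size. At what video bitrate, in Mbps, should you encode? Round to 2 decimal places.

Budget: 5.5 GB = 44000.0 Mb.
Stream payload after overhead: 44000.0 / 1.12 = 39285.7 Mb.
Total bitrate budget: 39285.7 Mb / 9240 s = 4.252 Mbps.
Audio: 344 kbps = 0.344 Mbps.
Video: 4.252 − 0.344 = 3.908 Mbps.

3.91 Mbps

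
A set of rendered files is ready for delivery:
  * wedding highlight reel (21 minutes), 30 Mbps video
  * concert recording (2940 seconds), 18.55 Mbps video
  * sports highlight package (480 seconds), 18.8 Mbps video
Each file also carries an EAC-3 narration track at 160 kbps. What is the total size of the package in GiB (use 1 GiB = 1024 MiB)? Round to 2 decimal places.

11.89 GiB

Audio: 160 kbps = 0.160 Mbps.
wedding highlight reel: 30.160 Mbps × 1260 s = 38001.6 Mb
concert recording: 18.710 Mbps × 2940 s = 55007.4 Mb
sports highlight package: 18.960 Mbps × 480 s = 9100.8 Mb
Total: 102109.8 Mb = 12763.7 MB.
= 11.89 GiB.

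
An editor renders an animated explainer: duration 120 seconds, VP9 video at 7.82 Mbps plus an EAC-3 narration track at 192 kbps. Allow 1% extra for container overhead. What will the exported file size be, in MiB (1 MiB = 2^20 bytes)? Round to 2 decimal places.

Audio: 192 kbps = 0.192 Mbps.
Total bitrate: 7.82 + 0.192 = 8.012 Mbps.
Stream data: 8.012 Mbps × 120 s = 961.4 Mb.
With 1% container overhead: ×1.01.
971.1 Mb = 121,381,800 bytes ÷ 1,048,576 = 115.8 MiB.

115.76 MiB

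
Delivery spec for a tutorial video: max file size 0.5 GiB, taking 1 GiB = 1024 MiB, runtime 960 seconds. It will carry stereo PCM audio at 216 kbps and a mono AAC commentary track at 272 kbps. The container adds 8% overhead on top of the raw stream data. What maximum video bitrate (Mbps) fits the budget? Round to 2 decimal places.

Budget: 0.5 GiB = 4295.0 Mb.
Stream payload after overhead: 4295.0 / 1.08 = 3976.8 Mb.
Total bitrate budget: 3976.8 Mb / 960 s = 4.143 Mbps.
Audio total: 216 + 272 = 488 kbps = 0.488 Mbps.
Video: 4.143 − 0.488 = 3.655 Mbps.

3.65 Mbps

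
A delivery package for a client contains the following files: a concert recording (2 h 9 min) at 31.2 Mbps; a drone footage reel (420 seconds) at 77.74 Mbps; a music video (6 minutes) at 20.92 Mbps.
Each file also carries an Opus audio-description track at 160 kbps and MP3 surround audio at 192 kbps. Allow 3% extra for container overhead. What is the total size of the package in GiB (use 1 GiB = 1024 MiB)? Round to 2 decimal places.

34.13 GiB

Audio total: 160 + 192 = 352 kbps = 0.352 Mbps.
concert recording: 31.552 Mbps × 7740 s × 1.03 = 251538.9 Mb
drone footage reel: 78.092 Mbps × 420 s × 1.03 = 33782.6 Mb
music video: 21.272 Mbps × 360 s × 1.03 = 7887.7 Mb
Total: 293209.1 Mb = 36651.1 MB.
= 34.13 GiB.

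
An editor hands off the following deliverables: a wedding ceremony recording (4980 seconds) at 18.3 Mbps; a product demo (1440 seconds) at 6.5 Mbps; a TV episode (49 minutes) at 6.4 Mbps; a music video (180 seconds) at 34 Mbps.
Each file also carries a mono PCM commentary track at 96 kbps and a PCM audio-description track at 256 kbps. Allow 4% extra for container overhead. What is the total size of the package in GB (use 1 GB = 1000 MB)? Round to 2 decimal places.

Audio total: 96 + 256 = 352 kbps = 0.352 Mbps.
wedding ceremony recording: 18.652 Mbps × 4980 s × 1.04 = 96602.4 Mb
product demo: 6.852 Mbps × 1440 s × 1.04 = 10261.6 Mb
TV episode: 6.752 Mbps × 2940 s × 1.04 = 20644.9 Mb
music video: 34.352 Mbps × 180 s × 1.04 = 6430.7 Mb
Total: 133939.6 Mb = 16742.5 MB.
= 16.74 GB.

16.74 GB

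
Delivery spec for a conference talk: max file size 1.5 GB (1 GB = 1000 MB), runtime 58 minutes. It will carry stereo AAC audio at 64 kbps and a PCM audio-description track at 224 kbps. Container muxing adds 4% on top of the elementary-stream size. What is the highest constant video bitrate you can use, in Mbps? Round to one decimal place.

3.0 Mbps

Budget: 1.5 GB = 12000.0 Mb.
Stream payload after overhead: 12000.0 / 1.04 = 11538.5 Mb.
58 min = 3480 s
Total bitrate budget: 11538.5 Mb / 3480 s = 3.316 Mbps.
Audio total: 64 + 224 = 288 kbps = 0.288 Mbps.
Video: 3.316 − 0.288 = 3.028 Mbps.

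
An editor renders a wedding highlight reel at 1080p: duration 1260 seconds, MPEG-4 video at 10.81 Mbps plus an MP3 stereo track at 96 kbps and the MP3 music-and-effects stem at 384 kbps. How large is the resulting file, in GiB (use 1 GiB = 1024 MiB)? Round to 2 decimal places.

Audio total: 96 + 384 = 480 kbps = 0.480 Mbps.
Total bitrate: 10.81 + 0.480 = 11.290 Mbps.
Stream data: 11.290 Mbps × 1260 s = 14225.4 Mb.
14,225 Mb = 1,778,175,000 bytes ÷ 1,073,741,824 = 1.656 GiB.

1.66 GiB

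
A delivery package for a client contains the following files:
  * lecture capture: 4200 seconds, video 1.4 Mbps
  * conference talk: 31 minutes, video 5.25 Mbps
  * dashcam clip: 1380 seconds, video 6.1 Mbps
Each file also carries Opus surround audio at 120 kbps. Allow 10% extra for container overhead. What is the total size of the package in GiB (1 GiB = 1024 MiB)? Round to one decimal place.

Audio: 120 kbps = 0.120 Mbps.
lecture capture: 1.520 Mbps × 4200 s × 1.10 = 7022.4 Mb
conference talk: 5.370 Mbps × 1860 s × 1.10 = 10987.0 Mb
dashcam clip: 6.220 Mbps × 1380 s × 1.10 = 9442.0 Mb
Total: 27451.4 Mb = 3431.4 MB.
= 3.196 GiB.

3.2 GiB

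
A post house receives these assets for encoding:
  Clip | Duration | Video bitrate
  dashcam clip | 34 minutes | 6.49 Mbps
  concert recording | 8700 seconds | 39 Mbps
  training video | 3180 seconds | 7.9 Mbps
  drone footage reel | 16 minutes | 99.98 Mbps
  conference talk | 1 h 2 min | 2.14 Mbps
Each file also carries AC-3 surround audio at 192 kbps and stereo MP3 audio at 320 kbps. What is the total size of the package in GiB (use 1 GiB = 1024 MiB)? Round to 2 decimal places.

Audio total: 192 + 320 = 512 kbps = 0.512 Mbps.
dashcam clip: 7.002 Mbps × 2040 s = 14284.1 Mb
concert recording: 39.512 Mbps × 8700 s = 343754.4 Mb
training video: 8.412 Mbps × 3180 s = 26750.2 Mb
drone footage reel: 100.492 Mbps × 960 s = 96472.3 Mb
conference talk: 2.652 Mbps × 3720 s = 9865.4 Mb
Total: 491126.4 Mb = 61390.8 MB.
= 57.17 GiB.

57.17 GiB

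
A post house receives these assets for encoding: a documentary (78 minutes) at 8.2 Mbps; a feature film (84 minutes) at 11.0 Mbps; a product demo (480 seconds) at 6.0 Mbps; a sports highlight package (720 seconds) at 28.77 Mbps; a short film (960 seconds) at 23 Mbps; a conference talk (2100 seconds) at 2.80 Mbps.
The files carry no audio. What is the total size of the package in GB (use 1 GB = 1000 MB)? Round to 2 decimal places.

documentary: 8.200 Mbps × 4680 s = 38376.0 Mb
feature film: 11.000 Mbps × 5040 s = 55440.0 Mb
product demo: 6.000 Mbps × 480 s = 2880.0 Mb
sports highlight package: 28.770 Mbps × 720 s = 20714.4 Mb
short film: 23.000 Mbps × 960 s = 22080.0 Mb
conference talk: 2.800 Mbps × 2100 s = 5880.0 Mb
Total: 145370.4 Mb = 18171.3 MB.
= 18.17 GB.

18.17 GB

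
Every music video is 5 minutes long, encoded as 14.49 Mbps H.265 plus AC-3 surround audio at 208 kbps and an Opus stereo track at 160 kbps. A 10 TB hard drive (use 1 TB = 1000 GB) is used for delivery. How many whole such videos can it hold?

5 min = 300 s
Audio total: 208 + 160 = 368 kbps = 0.368 Mbps.
Total bitrate: 14.858 Mbps.
Per item: 14.858 Mbps × 300 s = 4,457 Mb = 557.2 MB.
Capacity: 10 TB = 80,000,000 Mb; 17947.68 items → 17947 complete.

17947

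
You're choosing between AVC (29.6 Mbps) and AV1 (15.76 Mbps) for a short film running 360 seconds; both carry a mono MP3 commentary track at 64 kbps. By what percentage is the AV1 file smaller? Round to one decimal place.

Audio: 64 kbps = 0.064 Mbps.
AVC: 29.664 Mbps × 360 s = 10679.0 Mb = 1.243 GiB.
AV1: 15.824 Mbps × 360 s = 5696.6 Mb = 0.663 GiB.
Reduction: (1 − 0.663/1.243) × 100 = 46.66%.

46.7%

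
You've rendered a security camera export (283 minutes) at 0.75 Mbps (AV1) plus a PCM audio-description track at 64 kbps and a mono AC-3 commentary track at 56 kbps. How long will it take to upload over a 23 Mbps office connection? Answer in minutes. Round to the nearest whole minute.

11 minutes

283 min = 16980 s
Audio total: 64 + 56 = 120 kbps = 0.120 Mbps.
Total bitrate: 0.870 Mbps.
File: 0.870 Mbps × 16980 s = 14772.6 Mb.
At 23 Mbps: 14772.6 / 23 = 642.3 s ≈ 10.7 minutes.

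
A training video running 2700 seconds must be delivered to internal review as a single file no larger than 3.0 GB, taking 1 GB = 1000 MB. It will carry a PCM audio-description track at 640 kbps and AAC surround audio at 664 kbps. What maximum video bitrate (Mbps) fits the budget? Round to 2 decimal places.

Budget: 3.0 GB = 24000.0 Mb.
Total bitrate budget: 24000.0 Mb / 2700 s = 8.889 Mbps.
Audio total: 640 + 664 = 1304 kbps = 1.304 Mbps.
Video: 8.889 − 1.304 = 7.585 Mbps.

7.58 Mbps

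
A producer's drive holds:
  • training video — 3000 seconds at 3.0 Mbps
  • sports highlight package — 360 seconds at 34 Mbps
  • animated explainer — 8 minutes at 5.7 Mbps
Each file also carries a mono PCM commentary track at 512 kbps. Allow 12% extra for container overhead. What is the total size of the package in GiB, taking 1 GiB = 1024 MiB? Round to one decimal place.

Audio: 512 kbps = 0.512 Mbps.
training video: 3.512 Mbps × 3000 s × 1.12 = 11800.3 Mb
sports highlight package: 34.512 Mbps × 360 s × 1.12 = 13915.2 Mb
animated explainer: 6.212 Mbps × 480 s × 1.12 = 3339.6 Mb
Total: 29055.1 Mb = 3631.9 MB.
= 3.382 GiB.

3.4 GiB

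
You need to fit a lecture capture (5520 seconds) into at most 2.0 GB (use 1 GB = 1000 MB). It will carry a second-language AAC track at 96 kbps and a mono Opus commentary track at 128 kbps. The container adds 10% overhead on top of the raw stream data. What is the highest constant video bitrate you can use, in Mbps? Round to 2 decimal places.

Budget: 2.0 GB = 16000.0 Mb.
Stream payload after overhead: 16000.0 / 1.10 = 14545.5 Mb.
Total bitrate budget: 14545.5 Mb / 5520 s = 2.635 Mbps.
Audio total: 96 + 128 = 224 kbps = 0.224 Mbps.
Video: 2.635 − 0.224 = 2.411 Mbps.

2.41 Mbps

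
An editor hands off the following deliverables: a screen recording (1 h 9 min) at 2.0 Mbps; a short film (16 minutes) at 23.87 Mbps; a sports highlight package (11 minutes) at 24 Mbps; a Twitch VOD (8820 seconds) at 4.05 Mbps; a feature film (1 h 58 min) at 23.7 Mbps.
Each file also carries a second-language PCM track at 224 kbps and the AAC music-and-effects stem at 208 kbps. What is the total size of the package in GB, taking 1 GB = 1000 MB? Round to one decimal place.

Audio total: 224 + 208 = 432 kbps = 0.432 Mbps.
screen recording: 2.432 Mbps × 4140 s = 10068.5 Mb
short film: 24.302 Mbps × 960 s = 23329.9 Mb
sports highlight package: 24.432 Mbps × 660 s = 16125.1 Mb
Twitch VOD: 4.482 Mbps × 8820 s = 39531.2 Mb
feature film: 24.132 Mbps × 7080 s = 170854.6 Mb
Total: 259909.3 Mb = 32488.7 MB.
= 32.49 GB.

32.5 GB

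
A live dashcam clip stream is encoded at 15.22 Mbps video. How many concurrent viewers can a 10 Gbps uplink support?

657

10 Gbps = 10,000 Mbps; 10,000 / 15.220 = 657.03 → 657 viewers.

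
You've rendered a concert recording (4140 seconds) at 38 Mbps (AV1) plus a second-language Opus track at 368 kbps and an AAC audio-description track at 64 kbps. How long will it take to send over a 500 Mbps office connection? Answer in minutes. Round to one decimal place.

Audio total: 368 + 64 = 432 kbps = 0.432 Mbps.
Total bitrate: 38.432 Mbps.
File: 38.432 Mbps × 4140 s = 159108.5 Mb.
At 500 Mbps: 159108.5 / 500 = 318.2 s ≈ 5.3 minutes.

5.3 minutes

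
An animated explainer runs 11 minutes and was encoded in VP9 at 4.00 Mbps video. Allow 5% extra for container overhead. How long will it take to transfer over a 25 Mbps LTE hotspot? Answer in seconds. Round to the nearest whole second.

11 min = 660 s
File: 4.000 Mbps × 660 s = 2640.0 Mb.
With 5% container overhead: ×1.05. → 2772.0 Mb.
At 25 Mbps: 2772.0 / 25 = 110.9 s ≈ 111 seconds.

111 seconds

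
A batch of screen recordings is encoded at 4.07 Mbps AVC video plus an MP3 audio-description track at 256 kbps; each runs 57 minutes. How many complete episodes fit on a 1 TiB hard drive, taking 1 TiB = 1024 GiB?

594

57 min = 3420 s
Audio: 256 kbps = 0.256 Mbps.
Total bitrate: 4.326 Mbps.
Per item: 4.326 Mbps × 3420 s = 14,795 Mb = 1,849 MB.
Capacity: 1 TiB = 8,796,093 Mb; 594.53 items → 594 complete.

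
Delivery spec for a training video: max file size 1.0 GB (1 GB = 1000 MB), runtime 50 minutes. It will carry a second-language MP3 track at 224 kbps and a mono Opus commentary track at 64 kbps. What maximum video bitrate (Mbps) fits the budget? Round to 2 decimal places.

2.38 Mbps

Budget: 1.0 GB = 8000.0 Mb.
50 min = 3000 s
Total bitrate budget: 8000.0 Mb / 3000 s = 2.667 Mbps.
Audio total: 224 + 64 = 288 kbps = 0.288 Mbps.
Video: 2.667 − 0.288 = 2.379 Mbps.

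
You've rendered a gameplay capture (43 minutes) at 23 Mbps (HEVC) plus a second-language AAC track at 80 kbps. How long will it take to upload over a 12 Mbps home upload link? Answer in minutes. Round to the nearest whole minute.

43 min = 2580 s
Audio: 80 kbps = 0.080 Mbps.
Total bitrate: 23.080 Mbps.
File: 23.080 Mbps × 2580 s = 59546.4 Mb.
At 12 Mbps: 59546.4 / 12 = 4962.2 s ≈ 82.7 minutes.

83 minutes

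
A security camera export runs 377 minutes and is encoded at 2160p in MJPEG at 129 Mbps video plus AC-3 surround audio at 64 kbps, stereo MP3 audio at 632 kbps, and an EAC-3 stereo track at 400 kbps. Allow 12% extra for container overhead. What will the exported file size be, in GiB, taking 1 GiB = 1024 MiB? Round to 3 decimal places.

383.694 GiB

377 min = 22620 s
Audio total: 64 + 632 + 400 = 1096 kbps = 1.096 Mbps.
Total bitrate: 129 + 1.096 = 130.096 Mbps.
Stream data: 130.096 Mbps × 22620 s = 2942771.5 Mb.
With 12% container overhead: ×1.12.
3,295,904 Mb = 411,988,012,800 bytes ÷ 1,073,741,824 = 383.7 GiB.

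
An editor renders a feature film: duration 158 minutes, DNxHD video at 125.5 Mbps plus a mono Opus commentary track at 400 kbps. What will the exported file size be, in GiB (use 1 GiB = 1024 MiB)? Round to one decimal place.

138.9 GiB

158 min = 9480 s
Audio: 400 kbps = 0.400 Mbps.
Total bitrate: 125.5 + 0.400 = 125.900 Mbps.
Stream data: 125.900 Mbps × 9480 s = 1193532.0 Mb.
1,193,532 Mb = 149,191,500,000 bytes ÷ 1,073,741,824 = 138.9 GiB.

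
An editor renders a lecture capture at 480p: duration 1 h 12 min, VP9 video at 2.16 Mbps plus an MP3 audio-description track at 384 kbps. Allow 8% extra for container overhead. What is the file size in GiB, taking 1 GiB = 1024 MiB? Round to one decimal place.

1.4 GiB

1 h 12 min = 72 min = 4320 s
Audio: 384 kbps = 0.384 Mbps.
Total bitrate: 2.16 + 0.384 = 2.544 Mbps.
Stream data: 2.544 Mbps × 4320 s = 10990.1 Mb.
With 8% container overhead: ×1.08.
11,869 Mb = 1,483,660,800 bytes ÷ 1,073,741,824 = 1.382 GiB.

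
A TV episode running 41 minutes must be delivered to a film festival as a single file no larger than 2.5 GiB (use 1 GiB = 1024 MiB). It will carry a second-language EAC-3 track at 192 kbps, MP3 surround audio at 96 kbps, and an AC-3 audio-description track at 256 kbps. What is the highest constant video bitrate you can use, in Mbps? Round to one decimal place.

8.2 Mbps

Budget: 2.5 GiB = 21474.8 Mb.
41 min = 2460 s
Total bitrate budget: 21474.8 Mb / 2460 s = 8.730 Mbps.
Audio total: 192 + 96 + 256 = 544 kbps = 0.544 Mbps.
Video: 8.730 − 0.544 = 8.186 Mbps.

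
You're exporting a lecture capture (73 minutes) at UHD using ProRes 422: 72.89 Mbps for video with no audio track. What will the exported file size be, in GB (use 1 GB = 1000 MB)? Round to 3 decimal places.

73 min = 4380 s
Total bitrate: 72.89 Mbps.
Stream data: 72.890 Mbps × 4380 s = 319258.2 Mb.
319,258 Mb ÷ 8 = 39,907 MB → 39.91 GB.

39.907 GB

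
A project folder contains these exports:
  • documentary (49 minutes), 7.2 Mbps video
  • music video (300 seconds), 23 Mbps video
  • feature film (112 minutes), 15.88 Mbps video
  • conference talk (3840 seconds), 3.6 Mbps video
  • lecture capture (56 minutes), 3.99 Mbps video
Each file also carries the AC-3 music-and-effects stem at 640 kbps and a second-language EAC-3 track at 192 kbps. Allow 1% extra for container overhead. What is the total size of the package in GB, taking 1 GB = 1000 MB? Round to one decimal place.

Audio total: 640 + 192 = 832 kbps = 0.832 Mbps.
documentary: 8.032 Mbps × 2940 s × 1.01 = 23850.2 Mb
music video: 23.832 Mbps × 300 s × 1.01 = 7221.1 Mb
feature film: 16.712 Mbps × 6720 s × 1.01 = 113427.7 Mb
conference talk: 4.432 Mbps × 3840 s × 1.01 = 17189.1 Mb
lecture capture: 4.822 Mbps × 3360 s × 1.01 = 16363.9 Mb
Total: 178052.0 Mb = 22256.5 MB.
= 22.26 GB.

22.3 GB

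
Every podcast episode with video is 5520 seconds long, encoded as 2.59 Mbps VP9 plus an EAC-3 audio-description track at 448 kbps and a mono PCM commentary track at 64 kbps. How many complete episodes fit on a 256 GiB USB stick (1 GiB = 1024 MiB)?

Audio total: 448 + 64 = 512 kbps = 0.512 Mbps.
Total bitrate: 3.102 Mbps.
Per item: 3.102 Mbps × 5520 s = 17,123 Mb = 2,140 MB.
Capacity: 256 GiB = 2,199,023 Mb; 128.42 items → 128 complete.

128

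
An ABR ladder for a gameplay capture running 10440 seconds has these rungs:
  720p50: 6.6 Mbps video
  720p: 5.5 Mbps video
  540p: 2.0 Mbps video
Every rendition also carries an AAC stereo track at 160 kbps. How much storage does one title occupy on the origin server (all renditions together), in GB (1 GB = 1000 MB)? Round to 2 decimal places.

19.03 GB

Audio: 160 kbps = 0.160 Mbps.
Sum of rendition bitrates: (6.6+0.160) + (5.5+0.160) + (2.0+0.160) = 14.580 Mbps.
× 10440 s = 152,215 Mb = 19,027 MB = 19.03 GB.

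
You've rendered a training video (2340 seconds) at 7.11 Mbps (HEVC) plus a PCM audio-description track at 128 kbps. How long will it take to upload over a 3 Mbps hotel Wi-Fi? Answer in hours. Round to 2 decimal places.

1.57 hours

Audio: 128 kbps = 0.128 Mbps.
Total bitrate: 7.238 Mbps.
File: 7.238 Mbps × 2340 s = 16936.9 Mb.
At 3 Mbps: 16936.9 / 3 = 5645.6 s ≈ 1.57 hours.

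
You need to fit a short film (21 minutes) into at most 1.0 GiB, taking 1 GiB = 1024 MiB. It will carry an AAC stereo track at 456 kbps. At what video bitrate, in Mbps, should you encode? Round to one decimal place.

Budget: 1.0 GiB = 8589.9 Mb.
21 min = 1260 s
Total bitrate budget: 8589.9 Mb / 1260 s = 6.817 Mbps.
Audio: 456 kbps = 0.456 Mbps.
Video: 6.817 − 0.456 = 6.361 Mbps.

6.4 Mbps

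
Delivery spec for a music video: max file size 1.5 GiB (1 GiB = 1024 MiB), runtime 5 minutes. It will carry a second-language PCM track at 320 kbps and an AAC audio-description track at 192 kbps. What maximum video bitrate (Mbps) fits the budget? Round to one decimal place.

42.4 Mbps

Budget: 1.5 GiB = 12884.9 Mb.
5 min = 300 s
Total bitrate budget: 12884.9 Mb / 300 s = 42.950 Mbps.
Audio total: 320 + 192 = 512 kbps = 0.512 Mbps.
Video: 42.950 − 0.512 = 42.438 Mbps.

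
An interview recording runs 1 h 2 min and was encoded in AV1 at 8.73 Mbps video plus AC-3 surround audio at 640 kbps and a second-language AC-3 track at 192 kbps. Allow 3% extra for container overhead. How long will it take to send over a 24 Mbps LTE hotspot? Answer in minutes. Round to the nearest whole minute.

1 h 2 min = 62 min = 3720 s
Audio total: 640 + 192 = 832 kbps = 0.832 Mbps.
Total bitrate: 9.562 Mbps.
File: 9.562 Mbps × 3720 s = 35570.6 Mb.
With 3% container overhead: ×1.03. → 36637.8 Mb.
At 24 Mbps: 36637.8 / 24 = 1526.6 s ≈ 25.4 minutes.

25 minutes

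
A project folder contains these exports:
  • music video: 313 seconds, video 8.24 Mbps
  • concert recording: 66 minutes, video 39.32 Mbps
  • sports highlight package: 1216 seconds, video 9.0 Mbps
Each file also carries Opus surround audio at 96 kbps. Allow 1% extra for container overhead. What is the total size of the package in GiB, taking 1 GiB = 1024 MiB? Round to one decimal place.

Audio: 96 kbps = 0.096 Mbps.
music video: 8.336 Mbps × 313 s × 1.01 = 2635.3 Mb
concert recording: 39.416 Mbps × 3960 s × 1.01 = 157648.2 Mb
sports highlight package: 9.096 Mbps × 1216 s × 1.01 = 11171.3 Mb
Total: 171454.8 Mb = 21431.9 MB.
= 19.96 GiB.

20.0 GiB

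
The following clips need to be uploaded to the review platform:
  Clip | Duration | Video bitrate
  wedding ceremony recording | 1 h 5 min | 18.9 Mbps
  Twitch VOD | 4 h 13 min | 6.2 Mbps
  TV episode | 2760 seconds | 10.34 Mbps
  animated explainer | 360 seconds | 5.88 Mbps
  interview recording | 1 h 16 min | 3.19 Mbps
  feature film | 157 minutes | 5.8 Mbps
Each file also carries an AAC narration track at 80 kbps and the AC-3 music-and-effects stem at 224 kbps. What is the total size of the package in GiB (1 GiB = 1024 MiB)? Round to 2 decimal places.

Audio total: 80 + 224 = 304 kbps = 0.304 Mbps.
wedding ceremony recording: 19.204 Mbps × 3900 s = 74895.6 Mb
Twitch VOD: 6.504 Mbps × 15180 s = 98730.7 Mb
TV episode: 10.644 Mbps × 2760 s = 29377.4 Mb
animated explainer: 6.184 Mbps × 360 s = 2226.2 Mb
interview recording: 3.494 Mbps × 4560 s = 15932.6 Mb
feature film: 6.104 Mbps × 9420 s = 57499.7 Mb
Total: 278662.3 Mb = 34832.8 MB.
= 32.44 GiB.

32.44 GiB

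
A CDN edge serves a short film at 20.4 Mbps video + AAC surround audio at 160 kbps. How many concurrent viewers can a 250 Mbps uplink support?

12

Audio: 160 kbps = 0.160 Mbps.
Per-viewer media rate: 20.560 Mbps.
250 Mbps = 250.0 Mbps; 250.0 / 20.560 = 12.16 → 12 viewers.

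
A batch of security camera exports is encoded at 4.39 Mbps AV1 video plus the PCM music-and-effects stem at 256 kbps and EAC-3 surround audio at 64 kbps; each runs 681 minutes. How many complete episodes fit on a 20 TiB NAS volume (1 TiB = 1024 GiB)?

914

681 min = 40860 s
Audio total: 256 + 64 = 320 kbps = 0.320 Mbps.
Total bitrate: 4.710 Mbps.
Per item: 4.710 Mbps × 40860 s = 192,451 Mb = 24,056 MB.
Capacity: 20 TiB = 175,921,860 Mb; 914.11 items → 914 complete.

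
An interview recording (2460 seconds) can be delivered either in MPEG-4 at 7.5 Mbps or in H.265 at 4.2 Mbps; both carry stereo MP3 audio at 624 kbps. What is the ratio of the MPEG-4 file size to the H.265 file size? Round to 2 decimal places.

1.68

Audio: 624 kbps = 0.624 Mbps.
MPEG-4: 8.124 Mbps × 2460 s = 19985.0 Mb = 2.498 GB.
H.265: 4.824 Mbps × 2460 s = 11867.0 Mb = 1.483 GB.
Ratio: 2.498 / 1.483 = 1.684.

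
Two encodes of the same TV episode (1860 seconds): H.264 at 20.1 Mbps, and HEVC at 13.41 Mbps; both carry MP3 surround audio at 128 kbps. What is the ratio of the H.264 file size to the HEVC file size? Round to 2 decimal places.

1.49

Audio: 128 kbps = 0.128 Mbps.
H.264: 20.228 Mbps × 1860 s = 37624.1 Mb = 4.380 GiB.
HEVC: 13.538 Mbps × 1860 s = 25180.7 Mb = 2.931 GiB.
Ratio: 4.380 / 2.931 = 1.494.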